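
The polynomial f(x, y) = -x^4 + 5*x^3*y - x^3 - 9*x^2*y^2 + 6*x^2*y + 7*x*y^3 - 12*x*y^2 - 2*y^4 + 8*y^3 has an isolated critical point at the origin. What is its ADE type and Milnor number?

Type E_7, Milnor number mu = 7.

The Hessian of f at 0 has rank 0. Corank 2; j^3 = -(x - 2*y)^3 is a perfect cube, so E-series; the 4-jet and mu = 7 give E_7.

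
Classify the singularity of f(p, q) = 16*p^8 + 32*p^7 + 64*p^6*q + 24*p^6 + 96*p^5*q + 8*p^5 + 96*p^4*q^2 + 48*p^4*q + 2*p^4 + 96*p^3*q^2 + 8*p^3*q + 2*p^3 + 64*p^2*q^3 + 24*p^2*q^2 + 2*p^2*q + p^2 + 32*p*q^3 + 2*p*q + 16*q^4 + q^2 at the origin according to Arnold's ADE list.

A_{3}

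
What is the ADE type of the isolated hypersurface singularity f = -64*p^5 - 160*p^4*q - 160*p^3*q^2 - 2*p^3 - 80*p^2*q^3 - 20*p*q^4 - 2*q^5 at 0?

The Hessian of f at 0 is [[0, 0], [0, 0]] with rank 0, so corank 2. A Groebner basis of the Jacobian ideal J(f) in C{p,q} is {q^5, p*q^3 + q^4/8, p^2}; counting standard monomials gives mu = 8. Corank 2; j^3 = -2*p^3 is a perfect cube, so E-series; the 5-jet and mu = 8 give E_8.

E_8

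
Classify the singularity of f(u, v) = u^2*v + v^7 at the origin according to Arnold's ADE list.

D8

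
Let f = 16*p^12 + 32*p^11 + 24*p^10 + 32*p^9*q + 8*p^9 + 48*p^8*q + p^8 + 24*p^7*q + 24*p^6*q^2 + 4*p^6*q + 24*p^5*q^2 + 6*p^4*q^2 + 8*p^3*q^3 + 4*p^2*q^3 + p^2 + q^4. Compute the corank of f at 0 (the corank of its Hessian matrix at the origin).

1

The Hessian at 0 is [[2, 0], [0, 0]] of rank 1; hence corank 1.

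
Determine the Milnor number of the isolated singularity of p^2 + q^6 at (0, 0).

5

The Hessian of f at 0 is [[2, 0], [0, 0]] with rank 1, so corank 1. A Groebner basis of the Jacobian ideal J(f) in C{p,q} is {q^5, p}; counting standard monomials gives mu = 5. Corank 1: A-series; mu = 5 gives A_5.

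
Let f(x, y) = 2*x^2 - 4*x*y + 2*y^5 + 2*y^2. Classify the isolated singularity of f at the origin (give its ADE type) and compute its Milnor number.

Type A_{4}, Milnor number mu = 4.

The Hessian of f at 0 has rank 1. Corank 1: A-series; mu = 4 gives A_4.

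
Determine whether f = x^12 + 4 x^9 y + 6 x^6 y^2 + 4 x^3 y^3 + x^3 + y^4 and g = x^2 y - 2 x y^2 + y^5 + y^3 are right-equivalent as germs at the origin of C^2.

The Hessian of f at 0 has rank 0. Corank 2; j^3 = x^3 is a perfect cube, so E-series; the 4-jet and mu = 6 give E_6. The Hessian of g at 0 has rank 0. Corank 2; j^3 = y*(x - y)^2 has shape L^2 M (L != M), so D-series; mu = 6 gives D_6. f is E_6 but g is D_6, hence not right-equivalent.

No.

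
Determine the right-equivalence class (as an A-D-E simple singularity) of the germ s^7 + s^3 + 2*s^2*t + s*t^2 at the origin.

D_8

The Hessian of f at 0 is [[0, 0], [0, 0]] with rank 0, so corank 2. A Groebner basis of the Jacobian ideal J(f) in C{s,t} is {s*t/7 + t^6 + t^2/7, s*t^2 + t^3, s^2 + s*t}; counting standard monomials gives mu = 8. Corank 2; j^3 = s*(s + t)^2 has shape L^2 M (L != M), so D-series; mu = 8 gives D_8.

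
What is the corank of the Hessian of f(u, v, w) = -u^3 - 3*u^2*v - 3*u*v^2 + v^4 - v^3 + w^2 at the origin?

The Hessian at 0 is [[0, 0, 0], [0, 0, 0], [0, 0, 2]] of rank 1; hence corank 2.

2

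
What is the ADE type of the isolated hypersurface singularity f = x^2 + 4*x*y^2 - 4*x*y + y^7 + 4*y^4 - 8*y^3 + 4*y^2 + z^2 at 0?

The Hessian of f at 0 has rank 2. Corank 1: A-series; mu = 6 gives A_6.

A6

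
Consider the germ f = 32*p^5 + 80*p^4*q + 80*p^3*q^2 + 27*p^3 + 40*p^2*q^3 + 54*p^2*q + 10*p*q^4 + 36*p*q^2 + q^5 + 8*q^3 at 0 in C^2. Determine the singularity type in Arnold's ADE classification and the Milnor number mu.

Type E_8, Milnor number mu = 8.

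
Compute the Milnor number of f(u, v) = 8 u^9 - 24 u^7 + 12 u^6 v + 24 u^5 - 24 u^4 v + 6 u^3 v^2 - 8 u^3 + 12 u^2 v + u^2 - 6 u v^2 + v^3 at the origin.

The Hessian of f at 0 is [[2, 0], [0, 0]] with rank 1, so corank 1. A Groebner basis of the Jacobian ideal J(f) in C{u,v} is {v^2, u}; counting standard monomials gives mu = 2. Corank 1: A-series; mu = 2 gives A_2.

2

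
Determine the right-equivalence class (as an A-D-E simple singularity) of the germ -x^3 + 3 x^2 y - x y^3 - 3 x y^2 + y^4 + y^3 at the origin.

E_7

The Hessian of f at 0 is [[0, 0], [0, 0]] with rank 0, so corank 2. A Groebner basis of the Jacobian ideal J(f) in C{x,y} is {x^3 - 3*x^2*y - 6*x^2 + 12*x*y - 6*y^2, 3*x^2 + x*y^2 - 6*x*y + 3*y^2, 3*x^2 - 6*x*y + y^3 + 3*y^2}; counting standard monomials gives mu = 7. Corank 2; j^3 = -(x - y)^3 is a perfect cube, so E-series; the 4-jet and mu = 7 give E_7.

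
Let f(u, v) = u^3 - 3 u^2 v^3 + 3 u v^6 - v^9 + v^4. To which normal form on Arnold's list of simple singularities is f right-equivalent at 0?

The Hessian of f at 0 has rank 0. Corank 2; j^3 = u^3 is a perfect cube, so E-series; the 4-jet and mu = 6 give E_6.

E6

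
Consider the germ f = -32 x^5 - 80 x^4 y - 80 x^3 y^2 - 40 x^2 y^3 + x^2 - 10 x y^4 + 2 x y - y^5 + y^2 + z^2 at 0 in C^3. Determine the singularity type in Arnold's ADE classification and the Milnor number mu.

Type A4, Milnor number mu = 4.

The Hessian of f at 0 is [[2, 2, 0], [2, 2, 0], [0, 0, 2]] with rank 2, so corank 1. A Groebner basis of the Jacobian ideal J(f) in C{x,y,z} is {y^4, x + y, z}; counting standard monomials gives mu = 4. Corank 1: A-series; mu = 4 gives A_4.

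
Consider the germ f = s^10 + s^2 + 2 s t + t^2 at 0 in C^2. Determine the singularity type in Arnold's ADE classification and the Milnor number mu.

Type A_9, Milnor number mu = 9.

The Hessian of f at 0 has rank 1. Corank 1: A-series; mu = 9 gives A_9.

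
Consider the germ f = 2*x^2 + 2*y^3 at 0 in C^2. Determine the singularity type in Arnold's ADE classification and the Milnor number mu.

The Hessian of f at 0 is [[4, 0], [0, 0]] with rank 1, so corank 1. A Groebner basis of the Jacobian ideal J(f) in C{x,y} is {y^2, x}; counting standard monomials gives mu = 2. Corank 1: A-series; mu = 2 gives A_2.

Type A_{2}, Milnor number mu = 2.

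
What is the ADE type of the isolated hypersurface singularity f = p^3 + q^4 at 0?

E_{6}

The Hessian of f at 0 has rank 0. Corank 2; j^3 = p^3 is a perfect cube, so E-series; the 4-jet and mu = 6 give E_6.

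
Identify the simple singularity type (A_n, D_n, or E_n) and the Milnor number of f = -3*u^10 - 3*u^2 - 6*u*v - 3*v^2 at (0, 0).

Type A_{9}, Milnor number mu = 9.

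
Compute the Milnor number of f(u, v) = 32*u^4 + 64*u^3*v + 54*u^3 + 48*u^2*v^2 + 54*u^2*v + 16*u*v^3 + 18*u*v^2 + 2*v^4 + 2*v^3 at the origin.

6

The Hessian of f at 0 is [[0, 0], [0, 0]] with rank 0, so corank 2. A Groebner basis of the Jacobian ideal J(f) in C{u,v} is {v^4, u*v^2 + 7*v^3/18, u^2 + 2*u*v/3 + v^2/9}; counting standard monomials gives mu = 6. Corank 2; j^3 = 2*(3*u + v)^3 is a perfect cube, so E-series; the 4-jet and mu = 6 give E_6.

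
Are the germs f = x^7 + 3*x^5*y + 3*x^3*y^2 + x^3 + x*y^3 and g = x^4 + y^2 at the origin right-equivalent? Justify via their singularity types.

No.

The Hessian of f at 0 is [[0, 0], [0, 0]] with rank 0, so corank 2. A Groebner basis of the Jacobian ideal J(f) in C{x,y} is {x^3, x*y^2, 3*x^2 + y^3}; counting standard monomials gives mu = 7. Corank 2; j^3 = x^3 is a perfect cube, so E-series; the 4-jet and mu = 7 give E_7. The Hessian of g at 0 is [[0, 0], [0, 2]] with rank 1, so corank 1. A Groebner basis of the Jacobian ideal J(g) in C{x,y} is {x^3, y}; counting standard monomials gives mu = 3. Corank 1: A-series; mu = 3 gives A_3. f is E_7 but g is A_3, hence not right-equivalent.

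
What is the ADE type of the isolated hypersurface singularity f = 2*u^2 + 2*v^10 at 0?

A_{9}

The Hessian of f at 0 is [[4, 0], [0, 0]] with rank 1, so corank 1. A Groebner basis of the Jacobian ideal J(f) in C{u,v} is {v^9, u}; counting standard monomials gives mu = 9. Corank 1: A-series; mu = 9 gives A_9.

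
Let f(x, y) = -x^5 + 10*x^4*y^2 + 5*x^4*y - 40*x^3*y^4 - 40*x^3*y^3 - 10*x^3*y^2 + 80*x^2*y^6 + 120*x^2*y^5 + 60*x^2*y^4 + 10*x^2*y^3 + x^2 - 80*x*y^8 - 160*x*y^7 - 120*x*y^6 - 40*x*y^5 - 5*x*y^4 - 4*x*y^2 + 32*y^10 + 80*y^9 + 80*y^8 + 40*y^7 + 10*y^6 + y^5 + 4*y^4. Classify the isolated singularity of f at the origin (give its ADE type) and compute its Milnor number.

The Hessian of f at 0 has rank 1. Corank 1: A-series; mu = 4 gives A_4.

Type A_4, Milnor number mu = 4.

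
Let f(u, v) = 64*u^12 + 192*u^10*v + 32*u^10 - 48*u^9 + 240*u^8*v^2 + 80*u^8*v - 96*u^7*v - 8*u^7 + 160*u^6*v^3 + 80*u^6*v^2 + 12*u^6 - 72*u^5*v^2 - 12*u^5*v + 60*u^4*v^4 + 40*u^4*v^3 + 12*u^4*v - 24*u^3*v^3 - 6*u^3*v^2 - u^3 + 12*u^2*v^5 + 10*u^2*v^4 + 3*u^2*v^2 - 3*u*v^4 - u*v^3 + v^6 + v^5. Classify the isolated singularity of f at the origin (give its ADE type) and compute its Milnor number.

The Hessian of f at 0 is [[0, 0], [0, 0]] with rank 0, so corank 2. A Groebner basis of the Jacobian ideal J(f) in C{u,v} is {-u^2 + v^4 - v^3/3, u^3, u^2*v + u^2/3 + v^3/9, -u^2 + u*v^2 - v^3/3}; counting standard monomials gives mu = 7. Corank 2; j^3 = -u^3 is a perfect cube, so E-series; the 4-jet and mu = 7 give E_7.

Type E_7, Milnor number mu = 7.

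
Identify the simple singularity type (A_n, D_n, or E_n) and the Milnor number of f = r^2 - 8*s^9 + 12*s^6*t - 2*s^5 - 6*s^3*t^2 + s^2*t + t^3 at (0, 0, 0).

Type D_4, Milnor number mu = 4.

The Hessian of f at 0 is [[0, 0, 0], [0, 0, 0], [0, 0, 2]] with rank 1, so corank 2. A Groebner basis of the Jacobian ideal J(f) in C{s,t,r} is {t^3, s^2 + 3*t^2, s*t, r}; counting standard monomials gives mu = 4. Corank 2; j^3 = t*(s^2 + t^2) splits into three distinct lines over C (the quadratic factor has nonzero discriminant), so D_4.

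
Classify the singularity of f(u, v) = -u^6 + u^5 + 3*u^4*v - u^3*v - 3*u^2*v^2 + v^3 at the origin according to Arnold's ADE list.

E_{7}

The Hessian of f at 0 has rank 0. Corank 2; j^3 = v^3 is a perfect cube, so E-series; the 4-jet and mu = 7 give E_7.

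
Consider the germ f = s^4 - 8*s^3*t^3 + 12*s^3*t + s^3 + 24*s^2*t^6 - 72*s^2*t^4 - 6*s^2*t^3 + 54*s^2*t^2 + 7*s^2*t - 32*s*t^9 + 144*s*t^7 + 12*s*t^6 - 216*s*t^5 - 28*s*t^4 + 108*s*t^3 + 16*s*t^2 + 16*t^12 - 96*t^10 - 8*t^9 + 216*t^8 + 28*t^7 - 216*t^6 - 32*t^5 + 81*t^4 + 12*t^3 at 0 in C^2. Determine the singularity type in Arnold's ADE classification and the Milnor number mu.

Type D5, Milnor number mu = 5.

The Hessian of f at 0 has rank 0. Corank 2; j^3 = (s + 2*t)^2*(s + 3*t) has shape L^2 M (L != M), so D-series; mu = 5 gives D_5.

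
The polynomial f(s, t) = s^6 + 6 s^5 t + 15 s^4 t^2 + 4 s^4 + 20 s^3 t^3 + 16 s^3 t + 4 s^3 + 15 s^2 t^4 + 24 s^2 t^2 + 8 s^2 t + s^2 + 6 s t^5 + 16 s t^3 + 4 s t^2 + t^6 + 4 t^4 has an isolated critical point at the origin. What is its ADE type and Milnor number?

Type A_{5}, Milnor number mu = 5.

The Hessian of f at 0 has rank 1. Corank 1: A-series; mu = 5 gives A_5.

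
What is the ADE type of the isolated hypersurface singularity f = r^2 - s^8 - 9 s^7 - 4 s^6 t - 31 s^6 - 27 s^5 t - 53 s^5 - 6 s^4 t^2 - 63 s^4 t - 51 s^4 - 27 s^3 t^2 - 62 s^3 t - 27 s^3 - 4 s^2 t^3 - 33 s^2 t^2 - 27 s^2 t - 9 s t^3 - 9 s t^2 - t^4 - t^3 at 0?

E_{7}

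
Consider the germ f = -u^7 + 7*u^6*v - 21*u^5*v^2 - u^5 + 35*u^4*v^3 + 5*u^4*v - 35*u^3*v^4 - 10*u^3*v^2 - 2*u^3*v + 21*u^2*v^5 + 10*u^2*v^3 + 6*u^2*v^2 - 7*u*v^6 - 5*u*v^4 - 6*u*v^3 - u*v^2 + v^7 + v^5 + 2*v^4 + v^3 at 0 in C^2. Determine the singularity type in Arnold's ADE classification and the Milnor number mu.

Type D_{8}, Milnor number mu = 8.

The Hessian of f at 0 has rank 0. Corank 2; j^3 = -v^2*(u - v) has shape L^2 M (L != M), so D-series; mu = 8 gives D_8.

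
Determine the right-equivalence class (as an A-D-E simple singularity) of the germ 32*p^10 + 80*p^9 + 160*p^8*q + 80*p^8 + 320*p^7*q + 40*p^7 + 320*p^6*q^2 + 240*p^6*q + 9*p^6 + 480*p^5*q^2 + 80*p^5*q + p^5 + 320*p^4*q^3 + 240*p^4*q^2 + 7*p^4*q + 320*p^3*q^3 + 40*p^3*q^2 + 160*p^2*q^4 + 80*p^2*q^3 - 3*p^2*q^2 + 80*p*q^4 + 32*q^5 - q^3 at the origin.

E_8

The Hessian of f at 0 has rank 0. Corank 2; j^3 = -q^3 is a perfect cube, so E-series; the 5-jet and mu = 8 give E_8.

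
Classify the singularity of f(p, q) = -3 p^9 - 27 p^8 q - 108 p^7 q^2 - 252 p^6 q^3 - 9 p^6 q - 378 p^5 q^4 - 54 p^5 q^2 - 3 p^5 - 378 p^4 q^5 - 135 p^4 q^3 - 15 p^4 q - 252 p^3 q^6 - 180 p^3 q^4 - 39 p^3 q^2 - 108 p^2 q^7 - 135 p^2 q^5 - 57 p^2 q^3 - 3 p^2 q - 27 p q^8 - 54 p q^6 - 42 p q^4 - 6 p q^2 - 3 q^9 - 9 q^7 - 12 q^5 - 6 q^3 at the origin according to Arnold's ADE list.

The Hessian of f at 0 has rank 0. Corank 2; j^3 = -3*q*(p^2 + 2*p*q + 2*q^2) splits into three distinct lines over C (the quadratic factor has nonzero discriminant), so D_4.

D_4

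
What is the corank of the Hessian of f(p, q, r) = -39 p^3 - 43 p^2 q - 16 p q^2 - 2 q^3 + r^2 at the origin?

2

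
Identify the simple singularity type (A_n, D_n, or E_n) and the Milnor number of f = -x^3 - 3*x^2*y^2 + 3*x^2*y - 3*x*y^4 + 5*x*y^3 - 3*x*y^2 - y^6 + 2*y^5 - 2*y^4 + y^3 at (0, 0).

The Hessian of f at 0 has rank 0. Corank 2; j^3 = -(x - y)^3 is a perfect cube, so E-series; the 4-jet and mu = 7 give E_7.

Type E7, Milnor number mu = 7.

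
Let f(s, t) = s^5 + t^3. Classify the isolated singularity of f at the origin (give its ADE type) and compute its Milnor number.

Type E8, Milnor number mu = 8.

The Hessian of f at 0 is [[0, 0], [0, 0]] with rank 0, so corank 2. A Groebner basis of the Jacobian ideal J(f) in C{s,t} is {s^4, t^2}; counting standard monomials gives mu = 8. Corank 2; j^3 = t^3 is a perfect cube, so E-series; the 5-jet and mu = 8 give E_8.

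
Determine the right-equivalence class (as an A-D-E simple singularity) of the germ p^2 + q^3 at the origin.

A2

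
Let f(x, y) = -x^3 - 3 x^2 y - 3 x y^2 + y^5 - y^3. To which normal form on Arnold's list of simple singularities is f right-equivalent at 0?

E8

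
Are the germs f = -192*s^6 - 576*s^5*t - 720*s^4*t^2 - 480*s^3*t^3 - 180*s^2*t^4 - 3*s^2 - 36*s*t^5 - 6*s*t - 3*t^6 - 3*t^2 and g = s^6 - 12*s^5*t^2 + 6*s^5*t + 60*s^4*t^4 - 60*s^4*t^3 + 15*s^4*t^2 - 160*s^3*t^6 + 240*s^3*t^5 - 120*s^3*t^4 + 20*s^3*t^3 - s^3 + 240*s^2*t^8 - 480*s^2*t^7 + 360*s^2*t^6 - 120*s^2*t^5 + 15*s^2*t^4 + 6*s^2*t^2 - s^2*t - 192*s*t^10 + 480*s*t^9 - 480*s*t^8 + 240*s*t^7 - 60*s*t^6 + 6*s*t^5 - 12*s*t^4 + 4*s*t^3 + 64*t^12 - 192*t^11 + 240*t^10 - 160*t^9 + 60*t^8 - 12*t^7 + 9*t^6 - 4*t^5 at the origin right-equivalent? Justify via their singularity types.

No.

The Hessian of f at 0 is [[-6, -6], [-6, -6]] with rank 1, so corank 1. A Groebner basis of the Jacobian ideal J(f) in C{s,t} is {t^5, s + t}; counting standard monomials gives mu = 5. Corank 1: A-series; mu = 5 gives A_5. The Hessian of g at 0 is [[0, 0], [0, 0]] with rank 0, so corank 2. A Groebner basis of the Jacobian ideal J(g) in C{s,t} is {-s^2/4 - s*t/4 + t^4 + t^3/2, s^3, s^2*t + 2*s*t/3 - 4*t^3/3, -s^2/2 + s*t^2 - s*t/2 + t^3}; counting standard monomials gives mu = 7. Corank 2; j^3 = -s^2*(s + t) has shape L^2 M (L != M), so D-series; mu = 7 gives D_7. f is A_5 but g is D_7, hence not right-equivalent.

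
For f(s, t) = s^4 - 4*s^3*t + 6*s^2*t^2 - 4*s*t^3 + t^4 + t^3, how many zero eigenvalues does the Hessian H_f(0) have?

2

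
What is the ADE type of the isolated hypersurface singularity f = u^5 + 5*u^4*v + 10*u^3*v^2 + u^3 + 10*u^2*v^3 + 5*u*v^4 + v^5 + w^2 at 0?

E8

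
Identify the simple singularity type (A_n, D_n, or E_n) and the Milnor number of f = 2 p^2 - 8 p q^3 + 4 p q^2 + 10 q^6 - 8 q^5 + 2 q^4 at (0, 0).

Type A_{5}, Milnor number mu = 5.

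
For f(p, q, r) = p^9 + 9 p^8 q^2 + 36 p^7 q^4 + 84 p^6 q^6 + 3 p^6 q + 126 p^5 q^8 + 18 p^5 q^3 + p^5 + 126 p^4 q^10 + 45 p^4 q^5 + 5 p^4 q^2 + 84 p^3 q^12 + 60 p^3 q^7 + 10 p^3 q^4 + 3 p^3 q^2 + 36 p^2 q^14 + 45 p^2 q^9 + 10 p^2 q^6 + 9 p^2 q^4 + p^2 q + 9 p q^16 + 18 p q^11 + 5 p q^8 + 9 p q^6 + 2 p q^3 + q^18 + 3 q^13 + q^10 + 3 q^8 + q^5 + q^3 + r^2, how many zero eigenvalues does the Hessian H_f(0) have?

2

Hessian at 0 has rank 1.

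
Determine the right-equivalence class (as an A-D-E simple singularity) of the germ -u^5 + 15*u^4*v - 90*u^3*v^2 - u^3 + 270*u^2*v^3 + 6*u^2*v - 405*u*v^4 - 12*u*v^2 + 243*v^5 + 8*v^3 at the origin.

E_8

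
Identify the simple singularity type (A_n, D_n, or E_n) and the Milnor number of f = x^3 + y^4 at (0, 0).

The Hessian of f at 0 has rank 0. Corank 2; j^3 = x^3 is a perfect cube, so E-series; the 4-jet and mu = 6 give E_6.

Type E_6, Milnor number mu = 6.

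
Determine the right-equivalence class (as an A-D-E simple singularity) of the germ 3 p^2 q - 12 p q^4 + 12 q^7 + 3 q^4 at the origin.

D_{5}

The Hessian of f at 0 has rank 0. Corank 2; j^3 = 3*p^2*q has shape L^2 M (L != M), so D-series; mu = 5 gives D_5.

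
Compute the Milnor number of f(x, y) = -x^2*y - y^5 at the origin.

The Hessian of f at 0 is [[0, 0], [0, 0]] with rank 0, so corank 2. A Groebner basis of the Jacobian ideal J(f) in C{x,y} is {x^2/5 + y^4, x^3, x*y}; counting standard monomials gives mu = 6. Corank 2; j^3 = -x^2*y has shape L^2 M (L != M), so D-series; mu = 6 gives D_6.

6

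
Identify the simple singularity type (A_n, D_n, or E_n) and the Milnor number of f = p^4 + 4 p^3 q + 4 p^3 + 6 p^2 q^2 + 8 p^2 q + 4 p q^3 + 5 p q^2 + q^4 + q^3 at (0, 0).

Type D_5, Milnor number mu = 5.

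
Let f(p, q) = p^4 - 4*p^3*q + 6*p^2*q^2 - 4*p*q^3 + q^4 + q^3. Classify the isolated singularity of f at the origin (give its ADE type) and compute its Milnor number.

Type E6, Milnor number mu = 6.

The Hessian of f at 0 has rank 0. Corank 2; j^3 = q^3 is a perfect cube, so E-series; the 4-jet and mu = 6 give E_6.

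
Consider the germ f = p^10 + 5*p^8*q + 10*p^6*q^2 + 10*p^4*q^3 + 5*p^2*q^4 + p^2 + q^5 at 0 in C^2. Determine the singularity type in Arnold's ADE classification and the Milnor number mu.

Type A_{4}, Milnor number mu = 4.

The Hessian of f at 0 has rank 1. Corank 1: A-series; mu = 4 gives A_4.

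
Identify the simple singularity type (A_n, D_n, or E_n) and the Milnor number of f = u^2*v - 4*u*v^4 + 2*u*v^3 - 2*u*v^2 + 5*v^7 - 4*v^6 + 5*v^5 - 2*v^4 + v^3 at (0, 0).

The Hessian of f at 0 has rank 0. Corank 2; j^3 = v*(u - v)^2 has shape L^2 M (L != M), so D-series; mu = 8 gives D_8.

Type D8, Milnor number mu = 8.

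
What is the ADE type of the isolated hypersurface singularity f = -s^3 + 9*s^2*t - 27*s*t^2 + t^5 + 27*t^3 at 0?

E_8

The Hessian of f at 0 is [[0, 0], [0, 0]] with rank 0, so corank 2. A Groebner basis of the Jacobian ideal J(f) in C{s,t} is {t^4, s^2 - 6*s*t + 9*t^2}; counting standard monomials gives mu = 8. Corank 2; j^3 = -(s - 3*t)^3 is a perfect cube, so E-series; the 5-jet and mu = 8 give E_8.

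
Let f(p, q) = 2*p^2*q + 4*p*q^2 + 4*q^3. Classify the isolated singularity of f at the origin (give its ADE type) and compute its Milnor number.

Type D_4, Milnor number mu = 4.

The Hessian of f at 0 is [[0, 0], [0, 0]] with rank 0, so corank 2. A Groebner basis of the Jacobian ideal J(f) in C{p,q} is {q^3, p^2 + 2*q^2, p*q + q^2}; counting standard monomials gives mu = 4. Corank 2; j^3 = 2*q*(p^2 + 2*p*q + 2*q^2) splits into three distinct lines over C (the quadratic factor has nonzero discriminant), so D_4.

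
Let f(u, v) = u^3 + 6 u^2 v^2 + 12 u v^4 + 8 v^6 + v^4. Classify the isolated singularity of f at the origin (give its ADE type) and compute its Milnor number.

The Hessian of f at 0 is [[0, 0], [0, 0]] with rank 0, so corank 2. A Groebner basis of the Jacobian ideal J(f) in C{u,v} is {u^3, u^2*v, u^2/4 + u*v^2, v^3}; counting standard monomials gives mu = 6. Corank 2; j^3 = u^3 is a perfect cube, so E-series; the 4-jet and mu = 6 give E_6.

Type E_6, Milnor number mu = 6.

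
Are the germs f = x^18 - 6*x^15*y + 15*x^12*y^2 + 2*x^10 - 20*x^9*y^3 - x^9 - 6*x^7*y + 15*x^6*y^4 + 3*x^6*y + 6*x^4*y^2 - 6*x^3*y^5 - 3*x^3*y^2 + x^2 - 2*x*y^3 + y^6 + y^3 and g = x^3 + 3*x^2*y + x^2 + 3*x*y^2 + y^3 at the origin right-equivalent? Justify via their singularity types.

The Hessian of f at 0 has rank 1. Corank 1: A-series; mu = 2 gives A_2. The Hessian of g at 0 has rank 1. Corank 1: A-series; mu = 2 gives A_2. Both have type A_2, hence right-equivalent.

Yes.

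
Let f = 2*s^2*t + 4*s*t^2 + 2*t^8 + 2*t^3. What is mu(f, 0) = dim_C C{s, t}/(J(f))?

9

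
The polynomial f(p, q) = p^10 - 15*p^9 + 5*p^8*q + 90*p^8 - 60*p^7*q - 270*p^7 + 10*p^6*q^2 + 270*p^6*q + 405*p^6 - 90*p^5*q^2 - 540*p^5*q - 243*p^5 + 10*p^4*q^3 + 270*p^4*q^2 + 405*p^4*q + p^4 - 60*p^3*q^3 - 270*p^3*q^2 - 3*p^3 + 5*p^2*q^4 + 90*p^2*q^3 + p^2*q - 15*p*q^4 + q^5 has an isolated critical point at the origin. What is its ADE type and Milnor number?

Type D6, Milnor number mu = 6.

The Hessian of f at 0 is [[0, 0], [0, 0]] with rank 0, so corank 2. A Groebner basis of the Jacobian ideal J(f) in C{p,q} is {p*q/15 + q^4, p*q^2, p^2 - p*q/3}; counting standard monomials gives mu = 6. Corank 2; j^3 = -p^2*(3*p - q) has shape L^2 M (L != M), so D-series; mu = 6 gives D_6.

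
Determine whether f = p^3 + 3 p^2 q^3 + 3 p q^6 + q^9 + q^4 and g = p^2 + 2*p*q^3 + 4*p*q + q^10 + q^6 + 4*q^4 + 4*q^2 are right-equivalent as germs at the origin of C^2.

No.

The Hessian of f at 0 has rank 0. Corank 2; j^3 = p^3 is a perfect cube, so E-series; the 4-jet and mu = 6 give E_6. The Hessian of g at 0 has rank 1. Corank 1: A-series; mu = 9 gives A_9. f is E_6 but g is A_9, hence not right-equivalent.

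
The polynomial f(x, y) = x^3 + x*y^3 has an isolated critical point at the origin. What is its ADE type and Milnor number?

Type E_7, Milnor number mu = 7.

The Hessian of f at 0 is [[0, 0], [0, 0]] with rank 0, so corank 2. A Groebner basis of the Jacobian ideal J(f) in C{x,y} is {x^3, x*y^2, 3*x^2 + y^3}; counting standard monomials gives mu = 7. Corank 2; j^3 = x^3 is a perfect cube, so E-series; the 4-jet and mu = 7 give E_7.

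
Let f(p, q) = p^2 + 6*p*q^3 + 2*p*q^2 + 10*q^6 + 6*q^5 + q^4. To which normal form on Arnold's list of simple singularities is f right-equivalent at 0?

The Hessian of f at 0 has rank 1. Corank 1: A-series; mu = 5 gives A_5.

A5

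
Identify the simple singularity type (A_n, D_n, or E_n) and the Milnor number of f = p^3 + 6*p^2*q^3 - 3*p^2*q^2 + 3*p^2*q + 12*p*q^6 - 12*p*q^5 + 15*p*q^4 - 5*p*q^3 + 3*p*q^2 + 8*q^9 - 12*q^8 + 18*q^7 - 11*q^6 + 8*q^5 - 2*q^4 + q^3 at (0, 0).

Type E_7, Milnor number mu = 7.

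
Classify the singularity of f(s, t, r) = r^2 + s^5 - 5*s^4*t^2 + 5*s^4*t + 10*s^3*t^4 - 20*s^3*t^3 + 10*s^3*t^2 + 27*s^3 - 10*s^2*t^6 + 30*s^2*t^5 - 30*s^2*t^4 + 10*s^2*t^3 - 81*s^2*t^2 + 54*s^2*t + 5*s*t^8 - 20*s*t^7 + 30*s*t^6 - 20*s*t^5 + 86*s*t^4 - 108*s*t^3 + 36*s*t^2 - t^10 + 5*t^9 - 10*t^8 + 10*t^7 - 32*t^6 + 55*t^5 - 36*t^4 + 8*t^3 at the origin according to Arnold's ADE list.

The Hessian of f at 0 has rank 1. Corank 2; j^3 = (3*s + 2*t)^3 is a perfect cube, so E-series; the 5-jet and mu = 8 give E_8.

E_{8}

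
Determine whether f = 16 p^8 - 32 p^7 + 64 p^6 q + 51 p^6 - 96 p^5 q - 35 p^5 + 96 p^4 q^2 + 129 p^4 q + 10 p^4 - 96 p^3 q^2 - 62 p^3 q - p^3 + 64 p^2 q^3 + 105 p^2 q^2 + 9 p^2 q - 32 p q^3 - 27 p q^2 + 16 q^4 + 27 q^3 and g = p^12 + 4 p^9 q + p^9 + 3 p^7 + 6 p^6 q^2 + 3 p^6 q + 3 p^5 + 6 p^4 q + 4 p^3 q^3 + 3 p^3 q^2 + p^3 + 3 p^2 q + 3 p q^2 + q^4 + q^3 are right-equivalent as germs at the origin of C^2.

The Hessian of f at 0 is [[0, 0], [0, 0]] with rank 0, so corank 2. A Groebner basis of the Jacobian ideal J(f) in C{p,q} is {p^3 + p^2 - 6*p*q + 9*q^2, p^2*q + 7*p^2/18 - 7*p*q/3 + 7*q^2/2, 4*p^2/27 + p*q^2 - 8*p*q/9 + 4*q^2/3, p^2/18 - p*q/3 + q^3 + q^2/2}; counting standard monomials gives mu = 6. Corank 2; j^3 = -(p - 3*q)^3 is a perfect cube, so E-series; the 4-jet and mu = 6 give E_6. The Hessian of g at 0 is [[0, 0], [0, 0]] with rank 0, so corank 2. A Groebner basis of the Jacobian ideal J(g) in C{p,q} is {q^3, p^2 + 2*p*q + q^2}; counting standard monomials gives mu = 6. Corank 2; j^3 = (p + q)^3 is a perfect cube, so E-series; the 4-jet and mu = 6 give E_6. Both have type E_6, hence right-equivalent.

Yes.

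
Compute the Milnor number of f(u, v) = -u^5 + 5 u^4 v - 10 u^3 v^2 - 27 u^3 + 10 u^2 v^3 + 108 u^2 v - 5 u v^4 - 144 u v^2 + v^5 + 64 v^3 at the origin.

8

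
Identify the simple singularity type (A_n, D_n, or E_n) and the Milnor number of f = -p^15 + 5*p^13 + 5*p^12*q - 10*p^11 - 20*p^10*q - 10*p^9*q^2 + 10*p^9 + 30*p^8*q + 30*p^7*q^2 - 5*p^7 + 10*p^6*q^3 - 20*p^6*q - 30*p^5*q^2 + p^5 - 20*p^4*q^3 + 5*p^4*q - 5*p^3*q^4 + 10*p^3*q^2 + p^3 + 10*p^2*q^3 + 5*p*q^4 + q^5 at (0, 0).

The Hessian of f at 0 has rank 0. Corank 2; j^3 = p^3 is a perfect cube, so E-series; the 5-jet and mu = 8 give E_8.

Type E_8, Milnor number mu = 8.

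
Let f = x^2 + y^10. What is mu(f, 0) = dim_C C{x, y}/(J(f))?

9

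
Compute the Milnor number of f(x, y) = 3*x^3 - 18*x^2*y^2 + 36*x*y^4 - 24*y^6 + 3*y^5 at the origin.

8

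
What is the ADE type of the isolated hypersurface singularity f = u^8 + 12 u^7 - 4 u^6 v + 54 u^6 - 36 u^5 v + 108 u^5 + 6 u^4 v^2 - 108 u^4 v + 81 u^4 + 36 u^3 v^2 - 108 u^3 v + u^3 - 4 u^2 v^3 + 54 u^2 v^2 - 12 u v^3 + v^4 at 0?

E6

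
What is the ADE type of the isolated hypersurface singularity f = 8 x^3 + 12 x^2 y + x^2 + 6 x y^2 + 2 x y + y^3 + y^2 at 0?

A2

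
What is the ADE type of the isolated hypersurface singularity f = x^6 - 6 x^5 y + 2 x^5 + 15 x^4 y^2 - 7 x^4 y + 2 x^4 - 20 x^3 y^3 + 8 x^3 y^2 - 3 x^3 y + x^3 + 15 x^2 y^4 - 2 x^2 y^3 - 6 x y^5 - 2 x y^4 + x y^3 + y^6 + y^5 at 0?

E_7

The Hessian of f at 0 is [[0, 0], [0, 0]] with rank 0, so corank 2. A Groebner basis of the Jacobian ideal J(f) in C{x,y} is {3*x^2 + y^4 + y^3, x^3, x^2*y - x^2 - y^3/3, -5*x^2 + x*y^2 - 5*y^3/3}; counting standard monomials gives mu = 7. Corank 2; j^3 = x^3 is a perfect cube, so E-series; the 4-jet and mu = 7 give E_7.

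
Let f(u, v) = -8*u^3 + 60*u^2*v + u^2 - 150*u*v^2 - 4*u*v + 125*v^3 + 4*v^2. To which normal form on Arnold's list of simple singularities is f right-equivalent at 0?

A_{2}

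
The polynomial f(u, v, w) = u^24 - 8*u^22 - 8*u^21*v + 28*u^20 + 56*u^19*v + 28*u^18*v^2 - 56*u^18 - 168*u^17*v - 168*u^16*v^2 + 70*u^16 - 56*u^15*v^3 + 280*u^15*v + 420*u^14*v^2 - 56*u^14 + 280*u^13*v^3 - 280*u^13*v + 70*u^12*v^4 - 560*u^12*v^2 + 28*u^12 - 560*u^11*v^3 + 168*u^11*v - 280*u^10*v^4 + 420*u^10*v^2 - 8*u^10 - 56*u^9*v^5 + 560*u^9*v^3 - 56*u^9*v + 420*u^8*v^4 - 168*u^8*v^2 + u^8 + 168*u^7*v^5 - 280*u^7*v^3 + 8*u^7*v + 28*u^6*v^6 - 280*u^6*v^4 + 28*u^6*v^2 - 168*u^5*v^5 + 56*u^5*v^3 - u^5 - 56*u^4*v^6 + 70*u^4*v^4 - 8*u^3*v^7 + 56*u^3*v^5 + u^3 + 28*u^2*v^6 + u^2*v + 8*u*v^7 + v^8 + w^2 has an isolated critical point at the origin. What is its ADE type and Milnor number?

Type D_9, Milnor number mu = 9.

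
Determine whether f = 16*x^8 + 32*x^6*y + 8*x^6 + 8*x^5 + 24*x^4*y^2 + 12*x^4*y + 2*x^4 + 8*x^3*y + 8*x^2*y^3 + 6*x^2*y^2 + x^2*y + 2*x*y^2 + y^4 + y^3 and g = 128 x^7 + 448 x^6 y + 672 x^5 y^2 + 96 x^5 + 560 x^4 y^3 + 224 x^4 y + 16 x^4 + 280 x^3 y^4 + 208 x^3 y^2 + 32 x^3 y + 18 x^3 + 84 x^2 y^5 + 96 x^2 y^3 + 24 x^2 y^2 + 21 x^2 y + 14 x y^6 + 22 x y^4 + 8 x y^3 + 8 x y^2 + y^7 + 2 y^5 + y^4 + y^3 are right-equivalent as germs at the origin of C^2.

Yes.

The Hessian of f at 0 has rank 0. Corank 2; j^3 = y*(x + y)^2 has shape L^2 M (L != M), so D-series; mu = 5 gives D_5. The Hessian of g at 0 has rank 0. Corank 2; j^3 = (2*x + y)*(3*x + y)^2 has shape L^2 M (L != M), so D-series; mu = 5 gives D_5. Both have type D_5, hence right-equivalent.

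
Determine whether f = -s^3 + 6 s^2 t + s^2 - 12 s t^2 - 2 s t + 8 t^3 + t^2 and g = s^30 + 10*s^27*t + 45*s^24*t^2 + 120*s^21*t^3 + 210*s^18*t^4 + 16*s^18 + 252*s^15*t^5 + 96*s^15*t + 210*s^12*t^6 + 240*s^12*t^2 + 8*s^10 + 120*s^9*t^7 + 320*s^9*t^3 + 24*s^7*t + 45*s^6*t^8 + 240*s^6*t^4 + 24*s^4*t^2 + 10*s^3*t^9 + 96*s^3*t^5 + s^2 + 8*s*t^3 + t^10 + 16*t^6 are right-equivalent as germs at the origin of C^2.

The Hessian of f at 0 has rank 1. Corank 1: A-series; mu = 2 gives A_2. The Hessian of g at 0 has rank 1. Corank 1: A-series; mu = 9 gives A_9. f is A_2 but g is A_9, hence not right-equivalent.

No.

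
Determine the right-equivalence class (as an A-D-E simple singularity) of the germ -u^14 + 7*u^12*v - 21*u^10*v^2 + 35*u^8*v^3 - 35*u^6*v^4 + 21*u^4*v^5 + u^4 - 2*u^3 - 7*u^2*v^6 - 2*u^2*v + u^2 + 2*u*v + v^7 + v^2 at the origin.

The Hessian of f at 0 is [[2, 2], [2, 2]] with rank 1, so corank 1. A Groebner basis of the Jacobian ideal J(f) in C{u,v} is {14*u*v/3 + 5*u/3 + v^4 - 4*v^3/3 + 3*v^2 + 5*v/3, u*v^2 + 4*u*v/3 + u/3 + v^3/3 + v^2 + v/3, u^2 - u - v}; counting standard monomials gives mu = 6. Corank 1: A-series; mu = 6 gives A_6.

A_6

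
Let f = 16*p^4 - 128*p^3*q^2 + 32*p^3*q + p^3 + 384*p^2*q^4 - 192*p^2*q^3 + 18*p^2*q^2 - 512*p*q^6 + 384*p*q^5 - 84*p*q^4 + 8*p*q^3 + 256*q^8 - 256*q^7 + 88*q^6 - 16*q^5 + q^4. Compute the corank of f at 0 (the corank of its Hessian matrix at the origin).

2

Hessian at 0 has rank 0.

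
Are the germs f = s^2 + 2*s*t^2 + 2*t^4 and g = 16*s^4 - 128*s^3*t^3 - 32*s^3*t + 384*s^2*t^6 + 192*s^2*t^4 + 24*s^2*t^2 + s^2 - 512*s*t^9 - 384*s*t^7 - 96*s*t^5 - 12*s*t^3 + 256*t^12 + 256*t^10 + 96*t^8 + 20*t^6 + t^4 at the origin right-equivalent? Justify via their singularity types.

Yes.

The Hessian of f at 0 is [[2, 0], [0, 0]] with rank 1, so corank 1. A Groebner basis of the Jacobian ideal J(f) in C{s,t} is {s^2, s*t, s + t^2}; counting standard monomials gives mu = 3. Corank 1: A-series; mu = 3 gives A_3. The Hessian of g at 0 is [[2, 0], [0, 0]] with rank 1, so corank 1. A Groebner basis of the Jacobian ideal J(g) in C{s,t} is {t^3, s}; counting standard monomials gives mu = 3. Corank 1: A-series; mu = 3 gives A_3. Both have type A_3, hence right-equivalent.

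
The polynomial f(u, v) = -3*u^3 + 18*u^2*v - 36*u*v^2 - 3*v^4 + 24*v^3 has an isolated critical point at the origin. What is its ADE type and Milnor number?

Type E_{6}, Milnor number mu = 6.

The Hessian of f at 0 is [[0, 0], [0, 0]] with rank 0, so corank 2. A Groebner basis of the Jacobian ideal J(f) in C{u,v} is {v^3, u^2 - 4*u*v + 4*v^2}; counting standard monomials gives mu = 6. Corank 2; j^3 = -3*(u - 2*v)^3 is a perfect cube, so E-series; the 4-jet and mu = 6 give E_6.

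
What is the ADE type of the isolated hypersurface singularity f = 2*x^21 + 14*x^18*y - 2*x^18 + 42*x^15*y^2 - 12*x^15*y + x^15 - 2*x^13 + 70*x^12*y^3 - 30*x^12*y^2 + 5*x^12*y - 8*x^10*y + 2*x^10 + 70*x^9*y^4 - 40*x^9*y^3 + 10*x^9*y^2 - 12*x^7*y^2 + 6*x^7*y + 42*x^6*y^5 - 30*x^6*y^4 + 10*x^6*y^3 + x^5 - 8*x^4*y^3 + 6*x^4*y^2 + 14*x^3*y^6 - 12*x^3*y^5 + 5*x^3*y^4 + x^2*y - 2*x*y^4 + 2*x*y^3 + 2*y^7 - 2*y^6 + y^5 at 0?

D8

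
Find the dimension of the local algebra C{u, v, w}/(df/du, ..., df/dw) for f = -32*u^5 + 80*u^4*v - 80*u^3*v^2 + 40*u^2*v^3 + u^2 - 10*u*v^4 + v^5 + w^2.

The Hessian of f at 0 has rank 2. Corank 1: A-series; mu = 4 gives A_4.

4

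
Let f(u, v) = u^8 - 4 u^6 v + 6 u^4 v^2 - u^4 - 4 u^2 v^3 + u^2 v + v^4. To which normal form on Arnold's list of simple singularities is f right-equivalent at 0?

The Hessian of f at 0 is [[0, 0], [0, 0]] with rank 0, so corank 2. A Groebner basis of the Jacobian ideal J(f) in C{u,v} is {u^3, u^2/4 + v^3, u*v}; counting standard monomials gives mu = 5. Corank 2; j^3 = u^2*v has shape L^2 M (L != M), so D-series; mu = 5 gives D_5.

D5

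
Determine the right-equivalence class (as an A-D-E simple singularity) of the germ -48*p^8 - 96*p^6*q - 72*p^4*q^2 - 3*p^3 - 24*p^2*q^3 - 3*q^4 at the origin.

E6

The Hessian of f at 0 has rank 0. Corank 2; j^3 = -3*p^3 is a perfect cube, so E-series; the 4-jet and mu = 6 give E_6.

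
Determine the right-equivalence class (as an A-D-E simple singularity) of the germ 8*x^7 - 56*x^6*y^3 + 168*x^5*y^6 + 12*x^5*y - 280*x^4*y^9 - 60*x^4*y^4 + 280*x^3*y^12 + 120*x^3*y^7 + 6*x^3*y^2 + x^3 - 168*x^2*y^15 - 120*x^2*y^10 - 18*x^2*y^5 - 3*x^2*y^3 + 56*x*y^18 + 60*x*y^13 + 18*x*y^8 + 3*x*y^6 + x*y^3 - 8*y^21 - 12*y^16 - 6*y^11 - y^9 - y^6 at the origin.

E_7

The Hessian of f at 0 has rank 0. Corank 2; j^3 = x^3 is a perfect cube, so E-series; the 4-jet and mu = 7 give E_7.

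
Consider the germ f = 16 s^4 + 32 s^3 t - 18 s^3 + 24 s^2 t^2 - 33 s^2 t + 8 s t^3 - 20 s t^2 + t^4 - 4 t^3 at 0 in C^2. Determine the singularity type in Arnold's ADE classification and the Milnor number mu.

Type D_5, Milnor number mu = 5.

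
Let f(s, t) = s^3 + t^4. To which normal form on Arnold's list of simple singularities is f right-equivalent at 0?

E_6

The Hessian of f at 0 has rank 0. Corank 2; j^3 = s^3 is a perfect cube, so E-series; the 4-jet and mu = 6 give E_6.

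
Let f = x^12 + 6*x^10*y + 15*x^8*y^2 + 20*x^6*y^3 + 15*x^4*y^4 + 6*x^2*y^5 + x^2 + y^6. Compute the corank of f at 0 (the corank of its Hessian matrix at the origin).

1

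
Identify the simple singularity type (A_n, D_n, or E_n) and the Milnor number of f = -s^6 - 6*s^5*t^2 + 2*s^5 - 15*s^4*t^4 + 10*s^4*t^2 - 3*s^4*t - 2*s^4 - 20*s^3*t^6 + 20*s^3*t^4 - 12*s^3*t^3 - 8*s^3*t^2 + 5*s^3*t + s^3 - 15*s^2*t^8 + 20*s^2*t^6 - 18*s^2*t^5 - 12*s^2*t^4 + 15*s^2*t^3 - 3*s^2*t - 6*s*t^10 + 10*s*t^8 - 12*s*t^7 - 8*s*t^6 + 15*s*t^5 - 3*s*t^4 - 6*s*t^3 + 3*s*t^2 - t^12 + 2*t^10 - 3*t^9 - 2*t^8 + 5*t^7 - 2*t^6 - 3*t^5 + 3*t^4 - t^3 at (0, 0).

Type E7, Milnor number mu = 7.

The Hessian of f at 0 has rank 0. Corank 2; j^3 = (s - t)^3 is a perfect cube, so E-series; the 4-jet and mu = 7 give E_7.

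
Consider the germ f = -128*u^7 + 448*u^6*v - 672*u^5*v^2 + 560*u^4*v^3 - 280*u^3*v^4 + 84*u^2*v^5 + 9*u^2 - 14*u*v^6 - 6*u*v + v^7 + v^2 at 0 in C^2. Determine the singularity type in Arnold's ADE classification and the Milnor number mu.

Type A_{6}, Milnor number mu = 6.

The Hessian of f at 0 has rank 1. Corank 1: A-series; mu = 6 gives A_6.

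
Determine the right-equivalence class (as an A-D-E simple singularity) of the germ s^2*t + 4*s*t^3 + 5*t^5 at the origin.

D_{6}

The Hessian of f at 0 is [[0, 0], [0, 0]] with rank 0, so corank 2. A Groebner basis of the Jacobian ideal J(f) in C{s,t} is {s^3, s^2*t, -2*s^2 + s*t^2, s*t/2 + t^3}; counting standard monomials gives mu = 6. Corank 2; j^3 = s^2*t has shape L^2 M (L != M), so D-series; mu = 6 gives D_6.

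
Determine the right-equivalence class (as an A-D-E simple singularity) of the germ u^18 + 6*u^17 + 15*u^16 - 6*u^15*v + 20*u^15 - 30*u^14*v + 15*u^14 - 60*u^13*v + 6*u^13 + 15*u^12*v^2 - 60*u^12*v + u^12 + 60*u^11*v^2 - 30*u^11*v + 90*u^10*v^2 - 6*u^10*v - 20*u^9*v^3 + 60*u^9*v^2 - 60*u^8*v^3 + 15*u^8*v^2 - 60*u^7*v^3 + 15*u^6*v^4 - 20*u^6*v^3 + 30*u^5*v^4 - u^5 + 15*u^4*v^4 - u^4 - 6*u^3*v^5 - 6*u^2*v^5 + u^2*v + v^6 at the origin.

D_7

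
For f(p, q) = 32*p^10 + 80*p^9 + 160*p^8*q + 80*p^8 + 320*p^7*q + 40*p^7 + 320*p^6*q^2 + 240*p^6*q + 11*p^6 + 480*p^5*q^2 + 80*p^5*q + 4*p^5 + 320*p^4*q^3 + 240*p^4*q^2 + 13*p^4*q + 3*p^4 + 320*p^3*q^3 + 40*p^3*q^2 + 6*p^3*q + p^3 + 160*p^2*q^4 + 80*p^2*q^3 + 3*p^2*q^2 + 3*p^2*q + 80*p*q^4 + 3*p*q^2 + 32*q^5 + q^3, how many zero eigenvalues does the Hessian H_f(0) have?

Hessian at 0 has rank 0.

2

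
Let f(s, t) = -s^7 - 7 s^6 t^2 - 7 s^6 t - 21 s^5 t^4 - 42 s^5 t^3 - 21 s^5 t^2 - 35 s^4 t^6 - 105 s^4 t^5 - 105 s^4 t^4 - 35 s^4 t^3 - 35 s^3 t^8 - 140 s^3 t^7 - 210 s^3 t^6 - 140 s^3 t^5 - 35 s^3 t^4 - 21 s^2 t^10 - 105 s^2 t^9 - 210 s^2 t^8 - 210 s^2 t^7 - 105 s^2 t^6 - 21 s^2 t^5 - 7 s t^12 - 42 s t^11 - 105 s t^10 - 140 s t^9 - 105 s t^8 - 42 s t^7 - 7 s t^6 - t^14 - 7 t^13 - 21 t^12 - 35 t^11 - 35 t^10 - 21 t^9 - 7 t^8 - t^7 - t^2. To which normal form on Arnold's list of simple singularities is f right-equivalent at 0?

The Hessian of f at 0 has rank 1. Corank 1: A-series; mu = 6 gives A_6.

A_6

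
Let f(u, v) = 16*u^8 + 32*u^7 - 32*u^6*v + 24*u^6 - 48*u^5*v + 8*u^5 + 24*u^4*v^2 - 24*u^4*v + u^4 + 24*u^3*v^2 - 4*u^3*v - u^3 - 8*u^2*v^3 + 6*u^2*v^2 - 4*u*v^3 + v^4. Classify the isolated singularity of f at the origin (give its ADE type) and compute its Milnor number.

Type E_6, Milnor number mu = 6.

The Hessian of f at 0 is [[0, 0], [0, 0]] with rank 0, so corank 2. A Groebner basis of the Jacobian ideal J(f) in C{u,v} is {v^4, u*v^2 - v^3/3, u^2}; counting standard monomials gives mu = 6. Corank 2; j^3 = -u^3 is a perfect cube, so E-series; the 4-jet and mu = 6 give E_6.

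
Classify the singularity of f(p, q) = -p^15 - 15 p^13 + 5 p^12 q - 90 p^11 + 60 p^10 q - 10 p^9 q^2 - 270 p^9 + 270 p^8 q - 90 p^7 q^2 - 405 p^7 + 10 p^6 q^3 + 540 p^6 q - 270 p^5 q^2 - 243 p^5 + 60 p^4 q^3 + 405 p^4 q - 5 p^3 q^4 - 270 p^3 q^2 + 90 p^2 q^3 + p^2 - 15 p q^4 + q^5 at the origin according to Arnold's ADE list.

The Hessian of f at 0 has rank 1. Corank 1: A-series; mu = 4 gives A_4.

A_4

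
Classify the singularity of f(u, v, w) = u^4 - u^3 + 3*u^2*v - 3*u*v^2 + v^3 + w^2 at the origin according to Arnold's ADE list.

E6

The Hessian of f at 0 has rank 1. Corank 2; j^3 = -(u - v)^3 is a perfect cube, so E-series; the 4-jet and mu = 6 give E_6.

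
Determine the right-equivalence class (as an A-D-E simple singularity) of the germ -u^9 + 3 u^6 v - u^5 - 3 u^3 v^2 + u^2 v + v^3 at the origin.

D_4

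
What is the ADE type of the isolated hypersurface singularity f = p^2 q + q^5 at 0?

D_{6}

The Hessian of f at 0 has rank 0. Corank 2; j^3 = p^2*q has shape L^2 M (L != M), so D-series; mu = 6 gives D_6.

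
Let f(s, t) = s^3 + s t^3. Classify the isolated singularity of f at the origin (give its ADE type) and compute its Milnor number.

The Hessian of f at 0 has rank 0. Corank 2; j^3 = s^3 is a perfect cube, so E-series; the 4-jet and mu = 7 give E_7.

Type E_7, Milnor number mu = 7.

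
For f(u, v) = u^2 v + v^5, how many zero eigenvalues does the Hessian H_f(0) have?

Hessian at 0 has rank 0.

2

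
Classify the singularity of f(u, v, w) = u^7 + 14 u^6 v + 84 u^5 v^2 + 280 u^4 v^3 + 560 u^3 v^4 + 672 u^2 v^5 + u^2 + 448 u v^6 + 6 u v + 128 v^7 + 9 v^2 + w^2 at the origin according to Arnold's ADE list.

A6

The Hessian of f at 0 has rank 2. Corank 1: A-series; mu = 6 gives A_6.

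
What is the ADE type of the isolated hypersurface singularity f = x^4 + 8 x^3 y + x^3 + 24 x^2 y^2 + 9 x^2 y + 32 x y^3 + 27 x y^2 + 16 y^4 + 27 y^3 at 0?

The Hessian of f at 0 has rank 0. Corank 2; j^3 = (x + 3*y)^3 is a perfect cube, so E-series; the 4-jet and mu = 6 give E_6.

E6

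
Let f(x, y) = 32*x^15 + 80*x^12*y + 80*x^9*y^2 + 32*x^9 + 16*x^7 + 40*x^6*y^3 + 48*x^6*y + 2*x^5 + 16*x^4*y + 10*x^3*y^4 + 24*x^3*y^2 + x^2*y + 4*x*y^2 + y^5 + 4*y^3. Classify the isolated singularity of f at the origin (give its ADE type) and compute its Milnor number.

Type D_6, Milnor number mu = 6.

The Hessian of f at 0 has rank 0. Corank 2; j^3 = y*(x + 2*y)^2 has shape L^2 M (L != M), so D-series; mu = 6 gives D_6.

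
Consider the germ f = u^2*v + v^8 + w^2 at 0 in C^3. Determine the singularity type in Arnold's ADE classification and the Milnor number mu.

Type D_{9}, Milnor number mu = 9.

The Hessian of f at 0 has rank 1. Corank 2; j^3 = u^2*v has shape L^2 M (L != M), so D-series; mu = 9 gives D_9.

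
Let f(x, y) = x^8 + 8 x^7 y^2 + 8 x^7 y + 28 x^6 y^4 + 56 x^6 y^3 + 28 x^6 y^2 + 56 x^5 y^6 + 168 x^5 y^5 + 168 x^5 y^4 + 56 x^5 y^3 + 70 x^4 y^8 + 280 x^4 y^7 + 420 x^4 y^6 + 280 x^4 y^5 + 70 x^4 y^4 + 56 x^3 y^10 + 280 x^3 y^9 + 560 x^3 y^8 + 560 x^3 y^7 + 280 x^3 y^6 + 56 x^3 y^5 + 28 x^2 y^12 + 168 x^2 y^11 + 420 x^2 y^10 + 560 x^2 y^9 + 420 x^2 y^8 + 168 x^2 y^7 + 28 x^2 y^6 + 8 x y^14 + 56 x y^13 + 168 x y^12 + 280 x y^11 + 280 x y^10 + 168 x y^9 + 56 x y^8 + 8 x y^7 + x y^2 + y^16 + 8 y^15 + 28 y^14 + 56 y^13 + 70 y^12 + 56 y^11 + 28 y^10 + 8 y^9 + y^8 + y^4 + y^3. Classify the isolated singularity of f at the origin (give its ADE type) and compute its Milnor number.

Type D9, Milnor number mu = 9.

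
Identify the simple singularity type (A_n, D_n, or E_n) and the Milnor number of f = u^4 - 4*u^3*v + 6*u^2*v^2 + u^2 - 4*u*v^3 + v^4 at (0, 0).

The Hessian of f at 0 has rank 1. Corank 1: A-series; mu = 3 gives A_3.

Type A_{3}, Milnor number mu = 3.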